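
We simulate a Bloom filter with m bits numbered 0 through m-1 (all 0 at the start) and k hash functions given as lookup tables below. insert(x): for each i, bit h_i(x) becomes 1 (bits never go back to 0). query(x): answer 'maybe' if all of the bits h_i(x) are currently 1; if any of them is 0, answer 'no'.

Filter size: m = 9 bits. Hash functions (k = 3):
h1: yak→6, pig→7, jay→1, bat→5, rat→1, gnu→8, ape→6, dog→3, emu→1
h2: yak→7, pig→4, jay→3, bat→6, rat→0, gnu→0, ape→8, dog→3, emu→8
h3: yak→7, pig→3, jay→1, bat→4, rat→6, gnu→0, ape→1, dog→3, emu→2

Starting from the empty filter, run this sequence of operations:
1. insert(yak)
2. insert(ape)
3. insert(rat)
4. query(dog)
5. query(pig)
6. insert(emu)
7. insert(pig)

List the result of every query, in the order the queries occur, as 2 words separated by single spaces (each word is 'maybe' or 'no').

Answer: no no

Derivation:
Start: bits=000000000
Op 1: insert yak -> sets bits 6 7 -> bits=000000110
Op 2: insert ape -> sets bits 1 6 8 -> bits=010000111
Op 3: insert rat -> sets bits 0 1 6 -> bits=110000111
Op 4: query dog -> checks bit3=0 (has a 0) -> no
Op 5: query pig -> checks bit3=0, bit4=0, bit7=1 (has a 0) -> no
Op 6: insert emu -> sets bits 1 2 8 -> bits=111000111
Op 7: insert pig -> sets bits 3 4 7 -> bits=111110111
Query results in order: no no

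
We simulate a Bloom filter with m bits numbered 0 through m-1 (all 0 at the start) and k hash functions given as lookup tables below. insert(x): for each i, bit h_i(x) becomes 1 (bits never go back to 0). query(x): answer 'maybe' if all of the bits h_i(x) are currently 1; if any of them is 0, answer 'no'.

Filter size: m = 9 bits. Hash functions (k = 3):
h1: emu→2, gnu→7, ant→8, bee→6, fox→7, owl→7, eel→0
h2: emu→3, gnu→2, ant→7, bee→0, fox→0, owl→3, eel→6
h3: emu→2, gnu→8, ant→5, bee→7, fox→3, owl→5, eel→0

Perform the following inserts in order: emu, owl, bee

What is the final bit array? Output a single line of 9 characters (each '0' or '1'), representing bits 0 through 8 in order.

Start: bits=000000000
After insert 'emu': sets bits 2 3 -> bits=001100000
After insert 'owl': sets bits 3 5 7 -> bits=001101010
After insert 'bee': sets bits 0 6 7 -> bits=101101110

Answer: 101101110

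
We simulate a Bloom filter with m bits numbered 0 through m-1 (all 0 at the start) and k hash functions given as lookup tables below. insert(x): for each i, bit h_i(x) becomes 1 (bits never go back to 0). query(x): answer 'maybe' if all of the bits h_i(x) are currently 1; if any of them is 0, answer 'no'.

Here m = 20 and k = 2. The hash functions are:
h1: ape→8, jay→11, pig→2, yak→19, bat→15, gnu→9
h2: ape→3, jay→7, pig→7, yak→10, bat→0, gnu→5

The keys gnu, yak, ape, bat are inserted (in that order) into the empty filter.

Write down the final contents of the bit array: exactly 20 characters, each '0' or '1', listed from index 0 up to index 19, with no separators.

Start: bits=00000000000000000000
After insert 'gnu': sets bits 5 9 -> bits=00000100010000000000
After insert 'yak': sets bits 10 19 -> bits=00000100011000000001
After insert 'ape': sets bits 3 8 -> bits=00010100111000000001
After insert 'bat': sets bits 0 15 -> bits=10010100111000010001

Answer: 10010100111000010001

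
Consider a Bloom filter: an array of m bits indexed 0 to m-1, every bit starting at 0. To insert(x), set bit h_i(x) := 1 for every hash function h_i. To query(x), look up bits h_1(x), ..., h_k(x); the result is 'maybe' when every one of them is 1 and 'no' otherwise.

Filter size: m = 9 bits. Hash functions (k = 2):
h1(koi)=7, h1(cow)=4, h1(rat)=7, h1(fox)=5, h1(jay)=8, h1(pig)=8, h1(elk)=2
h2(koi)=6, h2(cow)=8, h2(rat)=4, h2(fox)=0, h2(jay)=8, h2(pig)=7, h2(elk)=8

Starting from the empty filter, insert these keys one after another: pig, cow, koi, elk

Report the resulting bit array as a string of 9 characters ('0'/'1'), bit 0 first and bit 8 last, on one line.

Answer: 001010111

Derivation:
Start: bits=000000000
After insert 'pig': sets bits 7 8 -> bits=000000011
After insert 'cow': sets bits 4 8 -> bits=000010011
After insert 'koi': sets bits 6 7 -> bits=000010111
After insert 'elk': sets bits 2 8 -> bits=001010111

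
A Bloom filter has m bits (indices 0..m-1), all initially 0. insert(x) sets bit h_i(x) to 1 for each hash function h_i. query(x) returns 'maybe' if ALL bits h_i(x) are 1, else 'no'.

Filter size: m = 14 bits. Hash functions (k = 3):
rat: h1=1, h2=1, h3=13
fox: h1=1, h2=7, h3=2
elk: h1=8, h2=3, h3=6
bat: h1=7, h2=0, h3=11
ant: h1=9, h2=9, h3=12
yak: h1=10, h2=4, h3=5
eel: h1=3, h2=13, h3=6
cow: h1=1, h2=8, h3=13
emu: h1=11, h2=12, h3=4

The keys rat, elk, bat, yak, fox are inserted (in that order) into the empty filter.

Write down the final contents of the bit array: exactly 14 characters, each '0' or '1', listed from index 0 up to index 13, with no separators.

Answer: 11111111101101

Derivation:
Start: bits=00000000000000
After insert 'rat': sets bits 1 13 -> bits=01000000000001
After insert 'elk': sets bits 3 6 8 -> bits=01010010100001
After insert 'bat': sets bits 0 7 11 -> bits=11010011100101
After insert 'yak': sets bits 4 5 10 -> bits=11011111101101
After insert 'fox': sets bits 1 2 7 -> bits=11111111101101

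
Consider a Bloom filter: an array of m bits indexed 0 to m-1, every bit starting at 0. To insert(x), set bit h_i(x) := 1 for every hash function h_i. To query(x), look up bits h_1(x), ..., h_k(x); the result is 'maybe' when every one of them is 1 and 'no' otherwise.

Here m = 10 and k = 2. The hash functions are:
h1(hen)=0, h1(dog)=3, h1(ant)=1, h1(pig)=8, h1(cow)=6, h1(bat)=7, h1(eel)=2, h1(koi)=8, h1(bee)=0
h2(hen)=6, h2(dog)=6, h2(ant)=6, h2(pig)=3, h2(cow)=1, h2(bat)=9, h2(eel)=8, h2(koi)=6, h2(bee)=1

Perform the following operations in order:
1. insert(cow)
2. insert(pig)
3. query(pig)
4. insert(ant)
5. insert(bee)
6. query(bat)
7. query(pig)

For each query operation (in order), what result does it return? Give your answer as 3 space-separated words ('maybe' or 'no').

Answer: maybe no maybe

Derivation:
Start: bits=0000000000
Op 1: insert cow -> sets bits 1 6 -> bits=0100001000
Op 2: insert pig -> sets bits 3 8 -> bits=0101001010
Op 3: query pig -> checks bit3=1, bit8=1 (all 1) -> maybe
Op 4: insert ant -> sets bits 1 6 -> bits=0101001010
Op 5: insert bee -> sets bits 0 1 -> bits=1101001010
Op 6: query bat -> checks bit7=0, bit9=0 (has a 0) -> no
Op 7: query pig -> checks bit3=1, bit8=1 (all 1) -> maybe
Query results in order: maybe no maybe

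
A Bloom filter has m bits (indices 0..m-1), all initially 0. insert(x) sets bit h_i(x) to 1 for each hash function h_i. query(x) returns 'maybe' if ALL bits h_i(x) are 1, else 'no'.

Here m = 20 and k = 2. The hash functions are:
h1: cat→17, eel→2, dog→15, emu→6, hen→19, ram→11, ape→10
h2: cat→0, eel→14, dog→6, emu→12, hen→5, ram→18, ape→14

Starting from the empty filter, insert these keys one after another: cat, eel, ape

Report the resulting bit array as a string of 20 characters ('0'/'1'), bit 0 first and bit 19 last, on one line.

Answer: 10100000001000100100

Derivation:
Start: bits=00000000000000000000
After insert 'cat': sets bits 0 17 -> bits=10000000000000000100
After insert 'eel': sets bits 2 14 -> bits=10100000000000100100
After insert 'ape': sets bits 10 14 -> bits=10100000001000100100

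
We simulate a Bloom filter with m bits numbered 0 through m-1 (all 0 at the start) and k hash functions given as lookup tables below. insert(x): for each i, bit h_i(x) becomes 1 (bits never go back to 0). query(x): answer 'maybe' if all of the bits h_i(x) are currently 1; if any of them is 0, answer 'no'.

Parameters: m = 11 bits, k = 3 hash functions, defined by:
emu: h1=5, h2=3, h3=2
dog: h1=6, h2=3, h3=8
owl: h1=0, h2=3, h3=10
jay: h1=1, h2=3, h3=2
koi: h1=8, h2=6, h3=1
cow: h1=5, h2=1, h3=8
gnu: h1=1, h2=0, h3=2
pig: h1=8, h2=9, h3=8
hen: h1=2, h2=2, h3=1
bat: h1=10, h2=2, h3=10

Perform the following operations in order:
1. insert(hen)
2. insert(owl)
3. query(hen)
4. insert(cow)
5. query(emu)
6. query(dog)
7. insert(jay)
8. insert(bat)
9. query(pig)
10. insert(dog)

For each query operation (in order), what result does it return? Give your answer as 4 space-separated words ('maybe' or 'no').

Answer: maybe maybe no no

Derivation:
Start: bits=00000000000
Op 1: insert hen -> sets bits 1 2 -> bits=01100000000
Op 2: insert owl -> sets bits 0 3 10 -> bits=11110000001
Op 3: query hen -> checks bit1=1, bit2=1 (all 1) -> maybe
Op 4: insert cow -> sets bits 1 5 8 -> bits=11110100101
Op 5: query emu -> checks bit2=1, bit3=1, bit5=1 (all 1) -> maybe
Op 6: query dog -> checks bit3=1, bit6=0, bit8=1 (has a 0) -> no
Op 7: insert jay -> sets bits 1 2 3 -> bits=11110100101
Op 8: insert bat -> sets bits 2 10 -> bits=11110100101
Op 9: query pig -> checks bit8=1, bit9=0 (has a 0) -> no
Op 10: insert dog -> sets bits 3 6 8 -> bits=11110110101
Query results in order: maybe maybe no no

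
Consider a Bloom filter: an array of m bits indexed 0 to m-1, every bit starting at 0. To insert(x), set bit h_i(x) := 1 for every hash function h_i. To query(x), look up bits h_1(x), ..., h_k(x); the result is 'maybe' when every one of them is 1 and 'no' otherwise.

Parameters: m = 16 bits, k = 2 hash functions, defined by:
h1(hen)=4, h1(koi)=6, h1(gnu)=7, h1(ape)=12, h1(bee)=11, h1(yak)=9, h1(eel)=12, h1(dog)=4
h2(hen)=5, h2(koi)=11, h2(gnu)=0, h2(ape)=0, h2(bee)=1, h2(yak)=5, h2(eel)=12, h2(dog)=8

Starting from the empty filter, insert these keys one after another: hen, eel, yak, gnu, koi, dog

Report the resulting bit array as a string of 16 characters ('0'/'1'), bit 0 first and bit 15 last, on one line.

Answer: 1000111111011000

Derivation:
Start: bits=0000000000000000
After insert 'hen': sets bits 4 5 -> bits=0000110000000000
After insert 'eel': sets bits 12 -> bits=0000110000001000
After insert 'yak': sets bits 5 9 -> bits=0000110001001000
After insert 'gnu': sets bits 0 7 -> bits=1000110101001000
After insert 'koi': sets bits 6 11 -> bits=1000111101011000
After insert 'dog': sets bits 4 8 -> bits=1000111111011000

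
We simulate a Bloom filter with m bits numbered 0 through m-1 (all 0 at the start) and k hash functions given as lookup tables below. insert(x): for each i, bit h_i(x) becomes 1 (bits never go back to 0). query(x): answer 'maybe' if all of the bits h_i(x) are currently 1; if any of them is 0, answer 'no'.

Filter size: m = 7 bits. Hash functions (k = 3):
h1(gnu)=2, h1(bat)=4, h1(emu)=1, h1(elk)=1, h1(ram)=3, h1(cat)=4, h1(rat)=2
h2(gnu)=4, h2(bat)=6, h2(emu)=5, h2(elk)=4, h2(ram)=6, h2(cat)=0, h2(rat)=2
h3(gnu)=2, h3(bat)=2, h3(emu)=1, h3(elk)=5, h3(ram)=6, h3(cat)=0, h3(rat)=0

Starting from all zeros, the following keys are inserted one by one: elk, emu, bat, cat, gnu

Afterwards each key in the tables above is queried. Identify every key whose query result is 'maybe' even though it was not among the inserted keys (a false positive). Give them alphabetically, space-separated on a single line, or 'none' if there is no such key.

Start: bits=0000000
After insert 'elk': sets bits 1 4 5 -> bits=0100110
After insert 'emu': sets bits 1 5 -> bits=0100110
After insert 'bat': sets bits 2 4 6 -> bits=0110111
After insert 'cat': sets bits 0 4 -> bits=1110111
After insert 'gnu': sets bits 2 4 -> bits=1110111
Not inserted: ram rat — query each against bits=1110111:
query ram: checks bit3=0, bit6=1 (has a 0) -> no => not a false positive
query rat: checks bit0=1, bit2=1 (all 1) -> maybe => FALSE POSITIVE
False positives (alphabetical): rat

Answer: rat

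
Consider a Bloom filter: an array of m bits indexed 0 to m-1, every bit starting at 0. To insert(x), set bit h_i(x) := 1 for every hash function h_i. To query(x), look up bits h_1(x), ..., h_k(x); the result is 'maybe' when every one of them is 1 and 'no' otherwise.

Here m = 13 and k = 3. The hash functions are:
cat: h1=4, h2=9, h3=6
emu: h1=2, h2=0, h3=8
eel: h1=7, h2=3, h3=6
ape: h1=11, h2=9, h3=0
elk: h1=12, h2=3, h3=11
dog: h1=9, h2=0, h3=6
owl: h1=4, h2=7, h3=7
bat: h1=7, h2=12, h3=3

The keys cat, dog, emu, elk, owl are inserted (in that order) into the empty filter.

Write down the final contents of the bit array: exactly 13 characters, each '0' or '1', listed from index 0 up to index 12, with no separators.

Start: bits=0000000000000
After insert 'cat': sets bits 4 6 9 -> bits=0000101001000
After insert 'dog': sets bits 0 6 9 -> bits=1000101001000
After insert 'emu': sets bits 0 2 8 -> bits=1010101011000
After insert 'elk': sets bits 3 11 12 -> bits=1011101011011
After insert 'owl': sets bits 4 7 -> bits=1011101111011

Answer: 1011101111011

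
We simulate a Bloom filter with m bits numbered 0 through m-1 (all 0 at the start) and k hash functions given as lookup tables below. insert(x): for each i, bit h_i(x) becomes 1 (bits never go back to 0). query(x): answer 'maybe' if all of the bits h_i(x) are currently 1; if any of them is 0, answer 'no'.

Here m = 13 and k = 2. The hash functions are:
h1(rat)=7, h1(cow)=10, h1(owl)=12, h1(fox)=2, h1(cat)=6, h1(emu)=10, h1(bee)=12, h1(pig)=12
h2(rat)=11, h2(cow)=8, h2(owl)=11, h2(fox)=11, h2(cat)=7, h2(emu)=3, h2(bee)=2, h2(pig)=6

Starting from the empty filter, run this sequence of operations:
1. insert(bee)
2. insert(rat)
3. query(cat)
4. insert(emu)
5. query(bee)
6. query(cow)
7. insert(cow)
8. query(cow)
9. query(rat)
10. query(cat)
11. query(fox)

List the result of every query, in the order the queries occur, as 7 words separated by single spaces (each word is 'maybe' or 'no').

Answer: no maybe no maybe maybe no maybe

Derivation:
Start: bits=0000000000000
Op 1: insert bee -> sets bits 2 12 -> bits=0010000000001
Op 2: insert rat -> sets bits 7 11 -> bits=0010000100011
Op 3: query cat -> checks bit6=0, bit7=1 (has a 0) -> no
Op 4: insert emu -> sets bits 3 10 -> bits=0011000100111
Op 5: query bee -> checks bit2=1, bit12=1 (all 1) -> maybe
Op 6: query cow -> checks bit8=0, bit10=1 (has a 0) -> no
Op 7: insert cow -> sets bits 8 10 -> bits=0011000110111
Op 8: query cow -> checks bit8=1, bit10=1 (all 1) -> maybe
Op 9: query rat -> checks bit7=1, bit11=1 (all 1) -> maybe
Op 10: query cat -> checks bit6=0, bit7=1 (has a 0) -> no
Op 11: query fox -> checks bit2=1, bit11=1 (all 1) -> maybe
Query results in order: no maybe no maybe maybe no maybe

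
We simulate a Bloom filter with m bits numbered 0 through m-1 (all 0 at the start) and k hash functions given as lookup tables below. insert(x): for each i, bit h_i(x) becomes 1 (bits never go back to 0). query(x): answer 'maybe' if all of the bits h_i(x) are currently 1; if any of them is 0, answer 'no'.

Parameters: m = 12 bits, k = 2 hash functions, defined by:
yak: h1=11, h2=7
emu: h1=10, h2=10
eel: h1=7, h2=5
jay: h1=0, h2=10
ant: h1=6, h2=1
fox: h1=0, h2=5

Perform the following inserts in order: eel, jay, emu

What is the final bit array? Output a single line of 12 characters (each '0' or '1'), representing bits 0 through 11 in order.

Start: bits=000000000000
After insert 'eel': sets bits 5 7 -> bits=000001010000
After insert 'jay': sets bits 0 10 -> bits=100001010010
After insert 'emu': sets bits 10 -> bits=100001010010

Answer: 100001010010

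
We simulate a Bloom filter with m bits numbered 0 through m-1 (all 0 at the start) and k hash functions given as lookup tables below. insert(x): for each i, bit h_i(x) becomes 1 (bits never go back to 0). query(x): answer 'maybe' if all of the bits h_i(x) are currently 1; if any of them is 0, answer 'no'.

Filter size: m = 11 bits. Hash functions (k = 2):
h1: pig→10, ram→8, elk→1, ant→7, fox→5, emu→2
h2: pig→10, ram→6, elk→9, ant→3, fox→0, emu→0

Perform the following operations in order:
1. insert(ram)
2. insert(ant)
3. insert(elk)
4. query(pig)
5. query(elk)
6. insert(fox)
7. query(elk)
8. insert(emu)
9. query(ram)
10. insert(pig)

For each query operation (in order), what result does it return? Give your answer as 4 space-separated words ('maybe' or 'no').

Answer: no maybe maybe maybe

Derivation:
Start: bits=00000000000
Op 1: insert ram -> sets bits 6 8 -> bits=00000010100
Op 2: insert ant -> sets bits 3 7 -> bits=00010011100
Op 3: insert elk -> sets bits 1 9 -> bits=01010011110
Op 4: query pig -> checks bit10=0 (has a 0) -> no
Op 5: query elk -> checks bit1=1, bit9=1 (all 1) -> maybe
Op 6: insert fox -> sets bits 0 5 -> bits=11010111110
Op 7: query elk -> checks bit1=1, bit9=1 (all 1) -> maybe
Op 8: insert emu -> sets bits 0 2 -> bits=11110111110
Op 9: query ram -> checks bit6=1, bit8=1 (all 1) -> maybe
Op 10: insert pig -> sets bits 10 -> bits=11110111111
Query results in order: no maybe maybe maybe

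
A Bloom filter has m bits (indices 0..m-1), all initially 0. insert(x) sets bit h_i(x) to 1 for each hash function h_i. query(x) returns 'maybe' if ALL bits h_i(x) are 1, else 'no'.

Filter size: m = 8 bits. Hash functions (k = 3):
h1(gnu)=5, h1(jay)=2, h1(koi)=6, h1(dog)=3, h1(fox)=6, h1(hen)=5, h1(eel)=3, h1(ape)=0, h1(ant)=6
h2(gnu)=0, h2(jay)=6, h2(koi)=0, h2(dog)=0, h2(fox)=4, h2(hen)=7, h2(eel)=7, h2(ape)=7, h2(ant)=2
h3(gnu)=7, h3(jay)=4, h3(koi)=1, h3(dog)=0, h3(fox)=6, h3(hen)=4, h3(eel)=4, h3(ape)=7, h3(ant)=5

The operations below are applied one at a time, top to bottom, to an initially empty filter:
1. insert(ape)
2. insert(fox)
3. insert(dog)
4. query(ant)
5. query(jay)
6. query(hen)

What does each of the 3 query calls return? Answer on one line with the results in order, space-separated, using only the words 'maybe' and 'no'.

Answer: no no no

Derivation:
Start: bits=00000000
Op 1: insert ape -> sets bits 0 7 -> bits=10000001
Op 2: insert fox -> sets bits 4 6 -> bits=10001011
Op 3: insert dog -> sets bits 0 3 -> bits=10011011
Op 4: query ant -> checks bit2=0, bit5=0, bit6=1 (has a 0) -> no
Op 5: query jay -> checks bit2=0, bit4=1, bit6=1 (has a 0) -> no
Op 6: query hen -> checks bit4=1, bit5=0, bit7=1 (has a 0) -> no
Query results in order: no no no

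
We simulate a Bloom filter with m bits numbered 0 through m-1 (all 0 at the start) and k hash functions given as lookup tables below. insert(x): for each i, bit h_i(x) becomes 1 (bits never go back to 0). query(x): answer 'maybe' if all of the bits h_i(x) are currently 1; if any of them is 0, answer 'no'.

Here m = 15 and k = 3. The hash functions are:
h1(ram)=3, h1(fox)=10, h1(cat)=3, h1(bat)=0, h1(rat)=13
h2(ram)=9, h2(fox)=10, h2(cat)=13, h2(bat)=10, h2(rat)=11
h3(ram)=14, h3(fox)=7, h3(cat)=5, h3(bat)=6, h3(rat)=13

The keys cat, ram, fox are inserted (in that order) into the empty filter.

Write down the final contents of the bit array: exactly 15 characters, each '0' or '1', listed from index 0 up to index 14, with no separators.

Start: bits=000000000000000
After insert 'cat': sets bits 3 5 13 -> bits=000101000000010
After insert 'ram': sets bits 3 9 14 -> bits=000101000100011
After insert 'fox': sets bits 7 10 -> bits=000101010110011

Answer: 000101010110011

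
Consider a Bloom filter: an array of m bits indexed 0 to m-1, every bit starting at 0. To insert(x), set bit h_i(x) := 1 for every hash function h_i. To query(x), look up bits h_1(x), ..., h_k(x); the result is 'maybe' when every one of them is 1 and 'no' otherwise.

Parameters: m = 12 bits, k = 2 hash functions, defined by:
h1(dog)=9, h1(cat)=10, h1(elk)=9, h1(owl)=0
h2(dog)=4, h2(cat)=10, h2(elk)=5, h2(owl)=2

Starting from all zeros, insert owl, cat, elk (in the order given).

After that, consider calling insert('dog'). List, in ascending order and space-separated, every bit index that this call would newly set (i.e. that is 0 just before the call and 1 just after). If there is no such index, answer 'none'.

Start: bits=000000000000
After insert 'owl': sets bits 0 2 -> bits=101000000000
After insert 'cat': sets bits 10 -> bits=101000000010
After insert 'elk': sets bits 5 9 -> bits=101001000110
insert 'dog' would touch bits 4 9; currently bit4=0, bit9=1
Bits that are 0 among those (would change 0->1): 4

Answer: 4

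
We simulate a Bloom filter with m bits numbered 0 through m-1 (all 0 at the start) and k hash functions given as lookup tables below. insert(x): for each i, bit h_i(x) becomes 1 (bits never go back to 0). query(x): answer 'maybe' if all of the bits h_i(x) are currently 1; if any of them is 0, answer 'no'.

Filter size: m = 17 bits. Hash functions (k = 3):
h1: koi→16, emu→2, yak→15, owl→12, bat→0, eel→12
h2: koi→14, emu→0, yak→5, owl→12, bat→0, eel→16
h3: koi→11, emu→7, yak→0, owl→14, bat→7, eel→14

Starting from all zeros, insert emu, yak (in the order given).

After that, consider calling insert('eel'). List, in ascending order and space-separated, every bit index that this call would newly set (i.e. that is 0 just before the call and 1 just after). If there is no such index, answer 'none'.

Start: bits=00000000000000000
After insert 'emu': sets bits 0 2 7 -> bits=10100001000000000
After insert 'yak': sets bits 0 5 15 -> bits=10100101000000010
insert 'eel' would touch bits 12 14 16; currently bit12=0, bit14=0, bit16=0
Bits that are 0 among those (would change 0->1): 12 14 16

Answer: 12 14 16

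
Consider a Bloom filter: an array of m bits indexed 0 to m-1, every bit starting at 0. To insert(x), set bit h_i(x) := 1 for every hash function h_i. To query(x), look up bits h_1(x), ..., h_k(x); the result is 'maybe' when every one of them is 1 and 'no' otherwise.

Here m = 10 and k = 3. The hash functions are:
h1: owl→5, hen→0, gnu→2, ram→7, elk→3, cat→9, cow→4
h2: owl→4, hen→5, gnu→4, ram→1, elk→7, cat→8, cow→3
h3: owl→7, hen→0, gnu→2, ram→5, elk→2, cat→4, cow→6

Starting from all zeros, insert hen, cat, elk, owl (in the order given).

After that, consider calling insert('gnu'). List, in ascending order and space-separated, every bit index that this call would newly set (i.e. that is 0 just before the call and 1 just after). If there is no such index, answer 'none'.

Start: bits=0000000000
After insert 'hen': sets bits 0 5 -> bits=1000010000
After insert 'cat': sets bits 4 8 9 -> bits=1000110011
After insert 'elk': sets bits 2 3 7 -> bits=1011110111
After insert 'owl': sets bits 4 5 7 -> bits=1011110111
insert 'gnu' would touch bits 2 4; currently bit2=1, bit4=1
Bits that are 0 among those (would change 0->1): none

Answer: none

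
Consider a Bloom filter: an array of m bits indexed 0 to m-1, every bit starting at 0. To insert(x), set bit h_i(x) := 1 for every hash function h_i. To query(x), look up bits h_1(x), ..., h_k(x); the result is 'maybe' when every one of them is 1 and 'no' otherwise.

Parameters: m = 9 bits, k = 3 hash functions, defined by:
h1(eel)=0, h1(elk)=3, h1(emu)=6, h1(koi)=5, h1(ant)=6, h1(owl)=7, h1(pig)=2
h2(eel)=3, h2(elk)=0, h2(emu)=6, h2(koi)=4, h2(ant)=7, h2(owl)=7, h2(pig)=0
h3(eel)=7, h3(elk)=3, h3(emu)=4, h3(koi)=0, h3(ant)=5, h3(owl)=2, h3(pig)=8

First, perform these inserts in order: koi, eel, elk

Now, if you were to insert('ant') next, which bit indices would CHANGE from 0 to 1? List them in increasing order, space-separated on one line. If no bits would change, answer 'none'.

Start: bits=000000000
After insert 'koi': sets bits 0 4 5 -> bits=100011000
After insert 'eel': sets bits 0 3 7 -> bits=100111010
After insert 'elk': sets bits 0 3 -> bits=100111010
insert 'ant' would touch bits 5 6 7; currently bit5=1, bit6=0, bit7=1
Bits that are 0 among those (would change 0->1): 6

Answer: 6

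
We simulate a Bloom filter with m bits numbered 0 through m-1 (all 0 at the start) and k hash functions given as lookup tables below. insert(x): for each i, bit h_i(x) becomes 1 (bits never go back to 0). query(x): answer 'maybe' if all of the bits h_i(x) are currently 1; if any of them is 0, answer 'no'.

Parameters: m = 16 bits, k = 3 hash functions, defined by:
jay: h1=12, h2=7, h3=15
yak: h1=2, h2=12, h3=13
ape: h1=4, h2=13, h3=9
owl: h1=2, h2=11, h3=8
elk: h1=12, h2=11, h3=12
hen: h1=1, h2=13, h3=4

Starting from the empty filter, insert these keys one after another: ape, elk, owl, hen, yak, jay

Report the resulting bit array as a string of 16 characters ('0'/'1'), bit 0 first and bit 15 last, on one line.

Start: bits=0000000000000000
After insert 'ape': sets bits 4 9 13 -> bits=0000100001000100
After insert 'elk': sets bits 11 12 -> bits=0000100001011100
After insert 'owl': sets bits 2 8 11 -> bits=0010100011011100
After insert 'hen': sets bits 1 4 13 -> bits=0110100011011100
After insert 'yak': sets bits 2 12 13 -> bits=0110100011011100
After insert 'jay': sets bits 7 12 15 -> bits=0110100111011101

Answer: 0110100111011101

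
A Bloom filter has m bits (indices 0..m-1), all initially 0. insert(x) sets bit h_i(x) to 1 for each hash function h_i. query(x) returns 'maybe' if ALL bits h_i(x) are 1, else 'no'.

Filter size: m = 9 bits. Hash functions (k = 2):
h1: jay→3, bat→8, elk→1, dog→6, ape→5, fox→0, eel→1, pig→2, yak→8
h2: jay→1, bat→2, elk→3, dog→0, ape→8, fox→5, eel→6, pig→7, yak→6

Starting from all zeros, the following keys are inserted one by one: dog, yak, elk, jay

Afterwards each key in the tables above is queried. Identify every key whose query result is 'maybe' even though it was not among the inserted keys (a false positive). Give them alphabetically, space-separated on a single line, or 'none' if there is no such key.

Start: bits=000000000
After insert 'dog': sets bits 0 6 -> bits=100000100
After insert 'yak': sets bits 6 8 -> bits=100000101
After insert 'elk': sets bits 1 3 -> bits=110100101
After insert 'jay': sets bits 1 3 -> bits=110100101
Not inserted: ape bat eel fox pig — query each against bits=110100101:
query ape: checks bit5=0, bit8=1 (has a 0) -> no => not a false positive
query bat: checks bit2=0, bit8=1 (has a 0) -> no => not a false positive
query eel: checks bit1=1, bit6=1 (all 1) -> maybe => FALSE POSITIVE
query fox: checks bit0=1, bit5=0 (has a 0) -> no => not a false positive
query pig: checks bit2=0, bit7=0 (has a 0) -> no => not a false positive
False positives (alphabetical): eel

Answer: eel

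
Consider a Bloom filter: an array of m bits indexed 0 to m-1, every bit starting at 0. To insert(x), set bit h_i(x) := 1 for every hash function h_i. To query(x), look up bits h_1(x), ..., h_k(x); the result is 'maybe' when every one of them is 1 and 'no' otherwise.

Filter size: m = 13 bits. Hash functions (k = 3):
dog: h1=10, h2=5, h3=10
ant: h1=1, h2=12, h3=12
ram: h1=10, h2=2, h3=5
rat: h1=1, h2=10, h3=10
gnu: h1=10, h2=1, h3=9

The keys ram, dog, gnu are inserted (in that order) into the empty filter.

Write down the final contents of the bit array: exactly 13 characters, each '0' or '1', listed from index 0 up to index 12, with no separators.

Answer: 0110010001100

Derivation:
Start: bits=0000000000000
After insert 'ram': sets bits 2 5 10 -> bits=0010010000100
After insert 'dog': sets bits 5 10 -> bits=0010010000100
After insert 'gnu': sets bits 1 9 10 -> bits=0110010001100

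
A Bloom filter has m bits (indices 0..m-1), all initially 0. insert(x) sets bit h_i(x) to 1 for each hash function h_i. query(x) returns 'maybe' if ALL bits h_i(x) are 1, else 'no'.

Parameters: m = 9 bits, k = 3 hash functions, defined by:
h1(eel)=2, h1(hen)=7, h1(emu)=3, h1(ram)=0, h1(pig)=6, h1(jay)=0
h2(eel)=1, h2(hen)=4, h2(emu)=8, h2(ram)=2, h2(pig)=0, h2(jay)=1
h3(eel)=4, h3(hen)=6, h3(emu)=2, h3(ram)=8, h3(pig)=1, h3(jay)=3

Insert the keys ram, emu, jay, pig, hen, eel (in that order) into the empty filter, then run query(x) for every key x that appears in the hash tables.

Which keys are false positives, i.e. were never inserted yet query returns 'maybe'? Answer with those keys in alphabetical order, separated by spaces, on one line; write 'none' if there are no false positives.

Answer: none

Derivation:
Start: bits=000000000
After insert 'ram': sets bits 0 2 8 -> bits=101000001
After insert 'emu': sets bits 2 3 8 -> bits=101100001
After insert 'jay': sets bits 0 1 3 -> bits=111100001
After insert 'pig': sets bits 0 1 6 -> bits=111100101
After insert 'hen': sets bits 4 6 7 -> bits=111110111
After insert 'eel': sets bits 1 2 4 -> bits=111110111
Not inserted: (none) — query each against bits=111110111:
False positives (alphabetical): none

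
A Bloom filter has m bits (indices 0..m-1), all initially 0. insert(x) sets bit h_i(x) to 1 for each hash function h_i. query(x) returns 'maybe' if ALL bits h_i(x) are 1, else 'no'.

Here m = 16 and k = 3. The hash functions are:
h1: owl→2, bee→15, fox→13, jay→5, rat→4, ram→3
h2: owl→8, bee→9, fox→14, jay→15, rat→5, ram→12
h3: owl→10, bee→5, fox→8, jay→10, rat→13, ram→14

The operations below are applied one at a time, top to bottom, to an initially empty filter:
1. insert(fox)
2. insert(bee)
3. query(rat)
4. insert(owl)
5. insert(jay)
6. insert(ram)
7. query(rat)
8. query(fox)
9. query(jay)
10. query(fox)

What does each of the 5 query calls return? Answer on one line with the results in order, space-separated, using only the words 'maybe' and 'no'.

Start: bits=0000000000000000
Op 1: insert fox -> sets bits 8 13 14 -> bits=0000000010000110
Op 2: insert bee -> sets bits 5 9 15 -> bits=0000010011000111
Op 3: query rat -> checks bit4=0, bit5=1, bit13=1 (has a 0) -> no
Op 4: insert owl -> sets bits 2 8 10 -> bits=0010010011100111
Op 5: insert jay -> sets bits 5 10 15 -> bits=0010010011100111
Op 6: insert ram -> sets bits 3 12 14 -> bits=0011010011101111
Op 7: query rat -> checks bit4=0, bit5=1, bit13=1 (has a 0) -> no
Op 8: query fox -> checks bit8=1, bit13=1, bit14=1 (all 1) -> maybe
Op 9: query jay -> checks bit5=1, bit10=1, bit15=1 (all 1) -> maybe
Op 10: query fox -> checks bit8=1, bit13=1, bit14=1 (all 1) -> maybe
Query results in order: no no maybe maybe maybe

Answer: no no maybe maybe maybe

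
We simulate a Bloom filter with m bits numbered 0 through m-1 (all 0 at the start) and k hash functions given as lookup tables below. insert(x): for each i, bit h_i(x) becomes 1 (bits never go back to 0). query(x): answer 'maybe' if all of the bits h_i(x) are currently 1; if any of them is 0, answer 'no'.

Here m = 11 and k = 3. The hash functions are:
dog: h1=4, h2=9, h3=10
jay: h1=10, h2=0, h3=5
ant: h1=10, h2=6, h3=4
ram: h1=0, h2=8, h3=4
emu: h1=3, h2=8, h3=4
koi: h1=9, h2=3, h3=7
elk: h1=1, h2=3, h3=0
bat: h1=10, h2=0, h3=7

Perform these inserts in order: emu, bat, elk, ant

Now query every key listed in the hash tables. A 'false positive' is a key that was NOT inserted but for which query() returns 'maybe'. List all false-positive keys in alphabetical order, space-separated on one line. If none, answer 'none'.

Answer: ram

Derivation:
Start: bits=00000000000
After insert 'emu': sets bits 3 4 8 -> bits=00011000100
After insert 'bat': sets bits 0 7 10 -> bits=10011001101
After insert 'elk': sets bits 0 1 3 -> bits=11011001101
After insert 'ant': sets bits 4 6 10 -> bits=11011011101
Not inserted: dog jay koi ram — query each against bits=11011011101:
query dog: checks bit4=1, bit9=0, bit10=1 (has a 0) -> no => not a false positive
query jay: checks bit0=1, bit5=0, bit10=1 (has a 0) -> no => not a false positive
query koi: checks bit3=1, bit7=1, bit9=0 (has a 0) -> no => not a false positive
query ram: checks bit0=1, bit4=1, bit8=1 (all 1) -> maybe => FALSE POSITIVE
False positives (alphabetical): ram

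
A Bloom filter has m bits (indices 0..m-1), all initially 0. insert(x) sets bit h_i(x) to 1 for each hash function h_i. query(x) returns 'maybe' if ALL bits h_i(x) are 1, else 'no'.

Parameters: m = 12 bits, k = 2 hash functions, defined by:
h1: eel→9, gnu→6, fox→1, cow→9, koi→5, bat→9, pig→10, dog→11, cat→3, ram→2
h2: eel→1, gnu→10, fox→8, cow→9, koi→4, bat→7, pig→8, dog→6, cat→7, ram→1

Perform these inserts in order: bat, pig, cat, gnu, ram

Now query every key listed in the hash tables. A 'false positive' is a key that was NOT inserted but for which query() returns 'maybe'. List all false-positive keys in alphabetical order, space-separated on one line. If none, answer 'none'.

Answer: cow eel fox

Derivation:
Start: bits=000000000000
After insert 'bat': sets bits 7 9 -> bits=000000010100
After insert 'pig': sets bits 8 10 -> bits=000000011110
After insert 'cat': sets bits 3 7 -> bits=000100011110
After insert 'gnu': sets bits 6 10 -> bits=000100111110
After insert 'ram': sets bits 1 2 -> bits=011100111110
Not inserted: cow dog eel fox koi — query each against bits=011100111110:
query cow: checks bit9=1 (all 1) -> maybe => FALSE POSITIVE
query dog: checks bit6=1, bit11=0 (has a 0) -> no => not a false positive
query eel: checks bit1=1, bit9=1 (all 1) -> maybe => FALSE POSITIVE
query fox: checks bit1=1, bit8=1 (all 1) -> maybe => FALSE POSITIVE
query koi: checks bit4=0, bit5=0 (has a 0) -> no => not a false positive
False positives (alphabetical): cow eel fox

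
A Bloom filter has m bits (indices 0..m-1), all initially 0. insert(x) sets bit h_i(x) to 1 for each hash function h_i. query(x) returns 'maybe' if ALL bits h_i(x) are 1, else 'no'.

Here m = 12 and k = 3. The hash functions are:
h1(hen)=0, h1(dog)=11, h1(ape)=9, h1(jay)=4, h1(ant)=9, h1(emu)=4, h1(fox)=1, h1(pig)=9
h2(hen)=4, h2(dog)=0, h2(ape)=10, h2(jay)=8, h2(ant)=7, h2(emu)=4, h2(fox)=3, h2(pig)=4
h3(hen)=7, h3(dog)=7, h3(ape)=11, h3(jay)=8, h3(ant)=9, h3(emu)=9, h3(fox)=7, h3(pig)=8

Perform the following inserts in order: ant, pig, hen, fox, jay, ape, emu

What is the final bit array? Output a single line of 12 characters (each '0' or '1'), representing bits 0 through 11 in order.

Answer: 110110011111

Derivation:
Start: bits=000000000000
After insert 'ant': sets bits 7 9 -> bits=000000010100
After insert 'pig': sets bits 4 8 9 -> bits=000010011100
After insert 'hen': sets bits 0 4 7 -> bits=100010011100
After insert 'fox': sets bits 1 3 7 -> bits=110110011100
After insert 'jay': sets bits 4 8 -> bits=110110011100
After insert 'ape': sets bits 9 10 11 -> bits=110110011111
After insert 'emu': sets bits 4 9 -> bits=110110011111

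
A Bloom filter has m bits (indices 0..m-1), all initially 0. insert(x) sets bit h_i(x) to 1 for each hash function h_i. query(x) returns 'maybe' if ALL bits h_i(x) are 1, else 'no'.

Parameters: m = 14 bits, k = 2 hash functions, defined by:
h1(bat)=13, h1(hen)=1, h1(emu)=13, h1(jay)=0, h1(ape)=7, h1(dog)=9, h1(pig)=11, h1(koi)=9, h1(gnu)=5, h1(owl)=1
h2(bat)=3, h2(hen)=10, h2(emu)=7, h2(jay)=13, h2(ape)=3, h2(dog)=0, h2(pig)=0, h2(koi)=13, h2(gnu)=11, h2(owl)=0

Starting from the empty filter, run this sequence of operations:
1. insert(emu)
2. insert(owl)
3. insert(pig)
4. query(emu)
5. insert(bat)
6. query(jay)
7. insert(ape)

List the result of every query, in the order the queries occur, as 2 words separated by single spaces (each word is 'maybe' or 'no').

Answer: maybe maybe

Derivation:
Start: bits=00000000000000
Op 1: insert emu -> sets bits 7 13 -> bits=00000001000001
Op 2: insert owl -> sets bits 0 1 -> bits=11000001000001
Op 3: insert pig -> sets bits 0 11 -> bits=11000001000101
Op 4: query emu -> checks bit7=1, bit13=1 (all 1) -> maybe
Op 5: insert bat -> sets bits 3 13 -> bits=11010001000101
Op 6: query jay -> checks bit0=1, bit13=1 (all 1) -> maybe
Op 7: insert ape -> sets bits 3 7 -> bits=11010001000101
Query results in order: maybe maybe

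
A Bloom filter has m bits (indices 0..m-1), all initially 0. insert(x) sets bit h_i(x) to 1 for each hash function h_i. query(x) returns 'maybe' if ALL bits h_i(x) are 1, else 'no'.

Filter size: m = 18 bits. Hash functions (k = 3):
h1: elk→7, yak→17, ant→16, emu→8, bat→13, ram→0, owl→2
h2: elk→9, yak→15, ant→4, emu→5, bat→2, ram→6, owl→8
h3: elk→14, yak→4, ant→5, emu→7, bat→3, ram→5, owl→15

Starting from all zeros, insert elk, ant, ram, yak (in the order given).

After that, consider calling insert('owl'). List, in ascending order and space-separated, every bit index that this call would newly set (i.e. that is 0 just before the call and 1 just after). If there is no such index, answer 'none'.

Answer: 2 8

Derivation:
Start: bits=000000000000000000
After insert 'elk': sets bits 7 9 14 -> bits=000000010100001000
After insert 'ant': sets bits 4 5 16 -> bits=000011010100001010
After insert 'ram': sets bits 0 5 6 -> bits=100011110100001010
After insert 'yak': sets bits 4 15 17 -> bits=100011110100001111
insert 'owl' would touch bits 2 8 15; currently bit2=0, bit8=0, bit15=1
Bits that are 0 among those (would change 0->1): 2 8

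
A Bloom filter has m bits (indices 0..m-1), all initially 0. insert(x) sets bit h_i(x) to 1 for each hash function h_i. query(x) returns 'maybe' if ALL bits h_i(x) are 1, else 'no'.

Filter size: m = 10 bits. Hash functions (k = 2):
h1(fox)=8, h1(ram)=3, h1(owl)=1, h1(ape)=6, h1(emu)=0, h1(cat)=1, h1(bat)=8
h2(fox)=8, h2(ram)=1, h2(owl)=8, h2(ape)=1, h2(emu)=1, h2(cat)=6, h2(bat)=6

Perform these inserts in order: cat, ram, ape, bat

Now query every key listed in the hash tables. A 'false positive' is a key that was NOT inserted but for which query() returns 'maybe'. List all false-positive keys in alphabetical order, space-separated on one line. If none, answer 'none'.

Start: bits=0000000000
After insert 'cat': sets bits 1 6 -> bits=0100001000
After insert 'ram': sets bits 1 3 -> bits=0101001000
After insert 'ape': sets bits 1 6 -> bits=0101001000
After insert 'bat': sets bits 6 8 -> bits=0101001010
Not inserted: emu fox owl — query each against bits=0101001010:
query emu: checks bit0=0, bit1=1 (has a 0) -> no => not a false positive
query fox: checks bit8=1 (all 1) -> maybe => FALSE POSITIVE
query owl: checks bit1=1, bit8=1 (all 1) -> maybe => FALSE POSITIVE
False positives (alphabetical): fox owl

Answer: fox owl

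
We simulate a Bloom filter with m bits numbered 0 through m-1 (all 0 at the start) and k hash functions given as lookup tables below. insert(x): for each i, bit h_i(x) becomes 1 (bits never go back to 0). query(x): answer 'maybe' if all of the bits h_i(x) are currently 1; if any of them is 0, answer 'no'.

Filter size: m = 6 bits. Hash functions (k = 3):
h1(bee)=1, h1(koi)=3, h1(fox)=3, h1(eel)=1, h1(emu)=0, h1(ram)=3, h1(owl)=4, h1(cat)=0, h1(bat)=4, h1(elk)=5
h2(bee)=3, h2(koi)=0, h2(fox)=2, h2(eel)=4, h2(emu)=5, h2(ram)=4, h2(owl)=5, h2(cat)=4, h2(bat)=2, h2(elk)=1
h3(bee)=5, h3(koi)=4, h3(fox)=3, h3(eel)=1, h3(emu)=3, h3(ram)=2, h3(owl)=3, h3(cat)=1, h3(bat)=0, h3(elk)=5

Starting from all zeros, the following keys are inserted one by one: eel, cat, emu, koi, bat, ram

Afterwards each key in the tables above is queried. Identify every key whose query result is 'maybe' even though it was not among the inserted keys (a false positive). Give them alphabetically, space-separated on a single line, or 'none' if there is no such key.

Answer: bee elk fox owl

Derivation:
Start: bits=000000
After insert 'eel': sets bits 1 4 -> bits=010010
After insert 'cat': sets bits 0 1 4 -> bits=110010
After insert 'emu': sets bits 0 3 5 -> bits=110111
After insert 'koi': sets bits 0 3 4 -> bits=110111
After insert 'bat': sets bits 0 2 4 -> bits=111111
After insert 'ram': sets bits 2 3 4 -> bits=111111
Not inserted: bee elk fox owl — query each against bits=111111:
query bee: checks bit1=1, bit3=1, bit5=1 (all 1) -> maybe => FALSE POSITIVE
query elk: checks bit1=1, bit5=1 (all 1) -> maybe => FALSE POSITIVE
query fox: checks bit2=1, bit3=1 (all 1) -> maybe => FALSE POSITIVE
query owl: checks bit3=1, bit4=1, bit5=1 (all 1) -> maybe => FALSE POSITIVE
False positives (alphabetical): bee elk fox owl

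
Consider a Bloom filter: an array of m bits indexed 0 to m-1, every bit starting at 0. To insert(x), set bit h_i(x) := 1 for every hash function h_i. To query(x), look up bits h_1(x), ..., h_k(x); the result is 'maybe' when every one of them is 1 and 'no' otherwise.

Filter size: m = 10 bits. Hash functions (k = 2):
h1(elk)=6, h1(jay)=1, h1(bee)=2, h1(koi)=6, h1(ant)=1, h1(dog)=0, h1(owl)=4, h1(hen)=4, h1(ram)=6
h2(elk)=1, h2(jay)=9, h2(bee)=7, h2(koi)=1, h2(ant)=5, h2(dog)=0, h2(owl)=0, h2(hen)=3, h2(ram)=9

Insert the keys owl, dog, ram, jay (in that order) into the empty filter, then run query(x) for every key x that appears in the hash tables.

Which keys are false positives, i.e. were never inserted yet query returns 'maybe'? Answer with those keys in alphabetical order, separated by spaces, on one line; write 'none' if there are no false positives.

Start: bits=0000000000
After insert 'owl': sets bits 0 4 -> bits=1000100000
After insert 'dog': sets bits 0 -> bits=1000100000
After insert 'ram': sets bits 6 9 -> bits=1000101001
After insert 'jay': sets bits 1 9 -> bits=1100101001
Not inserted: ant bee elk hen koi — query each against bits=1100101001:
query ant: checks bit1=1, bit5=0 (has a 0) -> no => not a false positive
query bee: checks bit2=0, bit7=0 (has a 0) -> no => not a false positive
query elk: checks bit1=1, bit6=1 (all 1) -> maybe => FALSE POSITIVE
query hen: checks bit3=0, bit4=1 (has a 0) -> no => not a false positive
query koi: checks bit1=1, bit6=1 (all 1) -> maybe => FALSE POSITIVE
False positives (alphabetical): elk koi

Answer: elk koi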